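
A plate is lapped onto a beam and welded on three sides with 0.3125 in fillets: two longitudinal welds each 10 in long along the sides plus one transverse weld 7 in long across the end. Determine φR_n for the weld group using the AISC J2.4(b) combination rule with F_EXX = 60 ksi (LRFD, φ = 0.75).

t_e = 0.707 × 0.3125 = 0.2209 in.
R_nwl = 0.6 × 60 × 0.2209 × 20 = 159.1 kip (longitudinal, 2 welds).
R_nwt = 0.6 × 60 × 0.2209 × 7 = 55.68 kip (transverse, base value).
(i) R_nwl + R_nwt = 214.8 kip; (ii) 0.85 R_nwl + 1.5 R_nwt = 218.7 kip.
R_n = max = 218.7 kip [governs: (ii)]; φR_n = 164 kip.

φR_n ≈ 164 kip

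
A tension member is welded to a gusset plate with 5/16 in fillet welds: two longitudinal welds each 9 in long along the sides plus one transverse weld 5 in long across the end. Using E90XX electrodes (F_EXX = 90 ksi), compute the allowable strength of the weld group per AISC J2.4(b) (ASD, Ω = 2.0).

t_e = 0.707 × 0.3125 = 0.2209 in.
R_nwl = 0.6 × 90 × 0.2209 × 18 = 214.8 kips (longitudinal, 2 welds).
R_nwt = 0.6 × 90 × 0.2209 × 5 = 59.65 kips (transverse, base value).
(i) R_nwl + R_nwt = 274.4 kips; (ii) 0.85 R_nwl + 1.5 R_nwt = 272 kips.
R_n = max = 274.4 kips [governs: (i)]; R_n/Ω = 137.2 kips.

R_n/Ω ≈ 137 kips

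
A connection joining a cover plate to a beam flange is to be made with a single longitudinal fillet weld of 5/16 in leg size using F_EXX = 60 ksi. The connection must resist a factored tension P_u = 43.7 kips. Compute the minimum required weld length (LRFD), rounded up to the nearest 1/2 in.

L = 7.5 in

Throat t_e = 0.707 × 0.3125 = 0.2209 in.
φr_n = 0.75 × 0.6 × 60 × 0.2209 = 5.965 kips/in.
L_req = P_u / φr_n = 43.7 / 5.965 = 7.326 in total.
Round up → use L = 7.5 in.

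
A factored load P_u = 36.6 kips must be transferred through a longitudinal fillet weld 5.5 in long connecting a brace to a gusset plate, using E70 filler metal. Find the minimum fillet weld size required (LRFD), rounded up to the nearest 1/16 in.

E70XX → F_EXX = 70 ksi.
Total weld length L = 5.5 in.
Required throat t_e = P_u / (φ × 0.6 F_EXX × L) = 36.6 / (0.75 × 0.6 × 70 × 5.5) = 0.2113 in.
Required leg w = t_e / 0.707 = 0.2988 in → use 5/16 in.

w = 5/16 in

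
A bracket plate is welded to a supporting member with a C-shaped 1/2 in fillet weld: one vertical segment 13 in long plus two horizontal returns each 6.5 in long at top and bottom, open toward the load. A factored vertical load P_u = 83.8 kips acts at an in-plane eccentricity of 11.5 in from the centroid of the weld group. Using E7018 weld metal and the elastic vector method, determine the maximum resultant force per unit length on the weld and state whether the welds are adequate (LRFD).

E70XX → F_EXX = 70 ksi.
Total weld length L_w = 26 in. Treat welds as unit-width lines.
Centroid: x̄ = 2×6.5×3.25 / 26 = 1.625 in from the vertical weld.
Polar moment about centroid: J = I_x + I_y = [13³/12 + 2×6.5×6.5²] + [13×1.625² + 2(6.5³/12 + 6.5×1.625²)] = 846.8 in³.
Direct shear f_v = P/L_w = 83.8 / 26 = 3.223 kip/in (vertical).
Torsion M = P·e = 83.8 × 11.5 = 963.7 kip·in.
Critical point at (x, y) = (4.875, 6.5) from centroid. f_tx = M·y/J = 7.398 kip/in; f_ty = M·x/J = 5.548 kip/in.
Resultant f_max = √[f_tx² + (f_v + f_ty)²] = √[7.398² + (3.223 + 5.548)²] = 11.47 kip/in.
Capacity per unit length: φr_n = 0.75 × 0.6 × 70 × (0.707 × 0.5) = 11.14 kip/in.
11.47 > 11.14 → NOT adequate.

f_max ≈ 11.5 kip/in; NOT adequate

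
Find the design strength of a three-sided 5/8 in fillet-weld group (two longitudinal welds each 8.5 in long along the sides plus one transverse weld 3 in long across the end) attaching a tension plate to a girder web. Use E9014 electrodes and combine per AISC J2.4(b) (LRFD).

E90XX → F_EXX = 90 ksi.
t_e = 0.707 × 0.625 = 0.4419 in.
R_nwl = 0.6 × 90 × 0.4419 × 17 = 405.6 kip (longitudinal, 2 welds).
R_nwt = 0.6 × 90 × 0.4419 × 3 = 71.58 kip (transverse, base value).
(i) R_nwl + R_nwt = 477.2 kip; (ii) 0.85 R_nwl + 1.5 R_nwt = 452.2 kip.
R_n = max = 477.2 kip [governs: (i)]; φR_n = 357.9 kip.

φR_n ≈ 358 kip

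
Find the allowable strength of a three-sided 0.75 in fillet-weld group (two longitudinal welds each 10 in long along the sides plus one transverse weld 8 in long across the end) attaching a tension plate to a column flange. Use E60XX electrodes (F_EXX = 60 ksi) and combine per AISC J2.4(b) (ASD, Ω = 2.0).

t_e = 0.707 × 0.75 = 0.5302 in.
R_nwl = 0.6 × 60 × 0.5302 × 20 = 381.8 kips (longitudinal, 2 welds).
R_nwt = 0.6 × 60 × 0.5302 × 8 = 152.7 kips (transverse, base value).
(i) R_nwl + R_nwt = 534.5 kips; (ii) 0.85 R_nwl + 1.5 R_nwt = 553.6 kips.
R_n = max = 553.6 kips [governs: (ii)]; R_n/Ω = 276.8 kips.

R_n/Ω ≈ 277 kips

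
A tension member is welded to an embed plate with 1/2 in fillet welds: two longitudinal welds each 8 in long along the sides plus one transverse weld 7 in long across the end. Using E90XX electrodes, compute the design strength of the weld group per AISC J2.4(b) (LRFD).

φR_n ≈ 345 kip

E90XX → F_EXX = 90 ksi.
t_e = 0.707 × 0.5 = 0.3535 in.
R_nwl = 0.6 × 90 × 0.3535 × 16 = 305.4 kip (longitudinal, 2 welds).
R_nwt = 0.6 × 90 × 0.3535 × 7 = 133.6 kip (transverse, base value).
(i) R_nwl + R_nwt = 439 kip; (ii) 0.85 R_nwl + 1.5 R_nwt = 460 kip.
R_n = max = 460 kip [governs: (ii)]; φR_n = 345 kip.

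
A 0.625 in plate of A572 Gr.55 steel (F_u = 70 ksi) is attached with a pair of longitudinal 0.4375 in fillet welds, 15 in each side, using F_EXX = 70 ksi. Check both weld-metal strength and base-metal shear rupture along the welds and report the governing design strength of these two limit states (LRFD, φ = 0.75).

t_e = 0.707 × 0.4375 = 0.3093 in; L = 30 in.
Weld metal: φR_n = 0.75 × 0.6 × 70 × 0.3093 × 30 = 292.3 kips.
Base metal (shear rupture): φR_n = 0.75 × 0.6 × 70 × 0.625 × 30 = 590.6 kips.
Governing: weld metal.

φR_n ≈ 292 kips (weld metal governs)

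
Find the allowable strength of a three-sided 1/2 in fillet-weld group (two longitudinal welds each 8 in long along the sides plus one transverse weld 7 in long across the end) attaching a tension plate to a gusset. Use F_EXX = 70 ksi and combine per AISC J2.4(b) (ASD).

t_e = 0.707 × 0.5 = 0.3535 in.
R_nwl = 0.6 × 70 × 0.3535 × 16 = 237.6 kip (longitudinal, 2 welds).
R_nwt = 0.6 × 70 × 0.3535 × 7 = 103.9 kip (transverse, base value).
(i) R_nwl + R_nwt = 341.5 kip; (ii) 0.85 R_nwl + 1.5 R_nwt = 357.8 kip.
R_n = max = 357.8 kip [governs: (ii)]; R_n/Ω = 178.9 kip.

R_n/Ω ≈ 179 kip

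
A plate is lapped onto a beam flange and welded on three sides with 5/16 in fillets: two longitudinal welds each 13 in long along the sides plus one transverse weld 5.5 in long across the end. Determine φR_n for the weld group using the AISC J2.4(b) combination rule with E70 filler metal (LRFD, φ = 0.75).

E70XX → F_EXX = 70 ksi.
t_e = 0.707 × 0.3125 = 0.2209 in.
R_nwl = 0.6 × 70 × 0.2209 × 26 = 241.3 kip (longitudinal, 2 welds).
R_nwt = 0.6 × 70 × 0.2209 × 5.5 = 51.04 kip (transverse, base value).
(i) R_nwl + R_nwt = 292.3 kip; (ii) 0.85 R_nwl + 1.5 R_nwt = 281.6 kip.
R_n = max = 292.3 kip [governs: (i)]; φR_n = 219.2 kip.

φR_n ≈ 219 kip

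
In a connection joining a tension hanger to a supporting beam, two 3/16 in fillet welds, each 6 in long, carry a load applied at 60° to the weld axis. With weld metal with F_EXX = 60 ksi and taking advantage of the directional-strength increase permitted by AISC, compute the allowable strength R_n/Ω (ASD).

R_n/Ω ≈ 40.2 kip

t_e = 0.707 × 0.1875 = 0.1326 in; A_we = 0.1326 × 12 = 1.591 in².
Directional factor: 1.0 + 0.5 sin^1.5(60°) = 1.403.
F_nw = 0.6 × 60 × 1.403 = 50.51 ksi.
R_n/Ω = (50.51 × 1.591) / 2.0 = 40.17 kip.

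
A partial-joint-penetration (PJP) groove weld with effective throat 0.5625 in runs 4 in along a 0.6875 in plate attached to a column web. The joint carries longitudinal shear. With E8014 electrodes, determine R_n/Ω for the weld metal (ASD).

E80XX → F_EXX = 80 ksi.
Effective throat (given) t_e = 0.5625 in.
A_we = 0.5625 × 4 = 2.25 in².
F_nw = 0.6 F_EXX = 48 ksi.
R_n/Ω = (48 × 2.25) / 2.0 = 54 kips.

R_n/Ω ≈ 54 kips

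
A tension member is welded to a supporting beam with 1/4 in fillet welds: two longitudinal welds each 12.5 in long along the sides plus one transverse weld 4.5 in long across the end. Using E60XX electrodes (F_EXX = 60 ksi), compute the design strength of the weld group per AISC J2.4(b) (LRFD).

t_e = 0.707 × 0.25 = 0.1767 in.
R_nwl = 0.6 × 60 × 0.1767 × 25 = 159.1 kips (longitudinal, 2 welds).
R_nwt = 0.6 × 60 × 0.1767 × 4.5 = 28.63 kips (transverse, base value).
(i) R_nwl + R_nwt = 187.7 kips; (ii) 0.85 R_nwl + 1.5 R_nwt = 178.2 kips.
R_n = max = 187.7 kips [governs: (i)]; φR_n = 140.8 kips.

φR_n ≈ 141 kips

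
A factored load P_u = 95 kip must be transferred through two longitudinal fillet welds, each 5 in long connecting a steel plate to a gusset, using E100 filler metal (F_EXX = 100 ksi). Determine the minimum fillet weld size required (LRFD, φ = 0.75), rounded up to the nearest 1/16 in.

Total weld length L = 10 in.
Required throat t_e = P_u / (φ × 0.6 F_EXX × L) = 95 / (0.75 × 0.6 × 100 × 10) = 0.2111 in.
Required leg w = t_e / 0.707 = 0.2986 in → use 5/16 in.

w = 5/16 in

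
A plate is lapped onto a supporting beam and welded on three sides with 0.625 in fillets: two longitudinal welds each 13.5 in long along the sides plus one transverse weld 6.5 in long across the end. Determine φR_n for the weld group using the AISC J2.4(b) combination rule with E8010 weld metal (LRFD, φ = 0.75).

E80XX → F_EXX = 80 ksi.
t_e = 0.707 × 0.625 = 0.4419 in.
R_nwl = 0.6 × 80 × 0.4419 × 27 = 572.7 kips (longitudinal, 2 welds).
R_nwt = 0.6 × 80 × 0.4419 × 6.5 = 137.9 kips (transverse, base value).
(i) R_nwl + R_nwt = 710.5 kips; (ii) 0.85 R_nwl + 1.5 R_nwt = 693.6 kips.
R_n = max = 710.5 kips [governs: (i)]; φR_n = 532.9 kips.

φR_n ≈ 533 kips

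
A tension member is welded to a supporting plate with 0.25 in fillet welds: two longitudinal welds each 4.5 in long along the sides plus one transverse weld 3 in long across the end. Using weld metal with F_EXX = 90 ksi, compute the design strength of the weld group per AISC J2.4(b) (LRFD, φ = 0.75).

t_e = 0.707 × 0.25 = 0.1767 in.
R_nwl = 0.6 × 90 × 0.1767 × 9 = 85.9 kip (longitudinal, 2 welds).
R_nwt = 0.6 × 90 × 0.1767 × 3 = 28.63 kip (transverse, base value).
(i) R_nwl + R_nwt = 114.5 kip; (ii) 0.85 R_nwl + 1.5 R_nwt = 116 kip.
R_n = max = 116 kip [governs: (ii)]; φR_n = 86.97 kip.

φR_n ≈ 87 kip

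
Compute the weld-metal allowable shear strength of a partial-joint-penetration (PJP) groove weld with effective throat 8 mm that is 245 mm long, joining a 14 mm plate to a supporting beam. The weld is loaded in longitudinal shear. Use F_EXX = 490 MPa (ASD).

Effective throat (given) t_e = 8 mm.
A_we = 8 × 245 = 1960 mm².
F_nw = 0.6 F_EXX = 294 MPa.
R_n/Ω = (294 × 1960) / 2.0 × 10⁻³ = 288.1 kN.

R_n/Ω ≈ 288 kN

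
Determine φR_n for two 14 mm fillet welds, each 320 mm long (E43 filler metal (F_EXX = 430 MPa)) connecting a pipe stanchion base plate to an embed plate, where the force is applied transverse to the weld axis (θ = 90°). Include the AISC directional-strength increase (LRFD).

t_e = 0.707 × 14 = 9.898 mm; A_we = 9.898 × 640 = 6335 mm².
Directional factor: 1.0 + 0.5 sin^1.5(90°) = 1.5.
F_nw = 0.6 × 430 × 1.5 = 387 MPa.
φR_n = 0.75 × 387 × 6335 × 10⁻³ = 1839 kN.

φR_n ≈ 1840 kN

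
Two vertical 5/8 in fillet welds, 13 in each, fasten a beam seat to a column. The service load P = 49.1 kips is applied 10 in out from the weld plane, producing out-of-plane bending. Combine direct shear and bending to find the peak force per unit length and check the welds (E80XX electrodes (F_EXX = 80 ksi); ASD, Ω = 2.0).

L_w = 2 × 13 = 26 in; section modulus (unit throat) S = 2 × L²/6 = 56.33 in².
Direct shear f_v = P/L_w = 49.1/26 = 1.888 kip/in.
Moment M = P × e = 49.1 × 10 = 491 kip·in; bending f_b = M/S = 8.716 kip/in.
f_max = √(f_v² + f_b²) = √(1.888² + 8.716²) = 8.918 kip/in.
r_n/Ω = (1/2.0) × 0.6 × 80 × (0.707 × 0.625) = 10.6 kip/in → adequate.

f_max ≈ 8.92 kip/in; adequate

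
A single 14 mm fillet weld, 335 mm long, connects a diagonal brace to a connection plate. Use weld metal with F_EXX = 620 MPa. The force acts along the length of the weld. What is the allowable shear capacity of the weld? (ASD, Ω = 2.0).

R_n/Ω ≈ 617 kN

Effective throat t_e = 0.707 × 14 = 9.898 mm.
Total length L = 335 mm; A_we = 9.898 × 335 = 3316 mm².
F_nw = 0.6 F_EXX = 0.6 × 620 = 372 MPa.
R_n = 372 × 3316 × 10⁻³ = 1233 kN; R_n/Ω = 1233/2.0 = 616.7 kN.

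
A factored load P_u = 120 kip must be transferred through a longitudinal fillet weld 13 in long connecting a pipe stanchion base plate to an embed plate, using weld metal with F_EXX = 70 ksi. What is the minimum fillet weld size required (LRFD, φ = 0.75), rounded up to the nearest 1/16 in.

w = 7/16 in

Total weld length L = 13 in.
Required throat t_e = P_u / (φ × 0.6 F_EXX × L) = 120 / (0.75 × 0.6 × 70 × 13) = 0.293 in.
Required leg w = t_e / 0.707 = 0.4145 in → use 7/16 in.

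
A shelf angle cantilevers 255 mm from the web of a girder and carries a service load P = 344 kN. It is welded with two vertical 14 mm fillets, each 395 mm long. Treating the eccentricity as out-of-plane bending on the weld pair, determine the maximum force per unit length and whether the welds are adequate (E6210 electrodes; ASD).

E62XX → F_EXX = 620 MPa.
L_w = 2 × 395 = 790 mm; section modulus (unit throat) S = 2 × L²/6 = 52010 mm².
Direct shear f_v = P/L_w = 344×10³/790 = 435.4 N/mm.
Moment M = P × e = 344×10³ × 255 = 87720000 N·mm; bending f_b = M/S = 1687 N/mm.
f_max = √(f_v² + f_b²) = √(435.4² + 1687²) = 1742 N/mm.
r_n/Ω = (1/2.0) × 0.6 × 620 × (0.707 × 14) = 1841 N/mm → adequate.

f_max ≈ 1740 N/mm; adequate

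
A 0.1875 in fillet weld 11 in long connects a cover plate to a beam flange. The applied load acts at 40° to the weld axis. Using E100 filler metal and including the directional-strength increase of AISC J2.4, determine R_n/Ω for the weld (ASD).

E100XX → F_EXX = 100 ksi.
t_e = 0.707 × 0.1875 = 0.1326 in; A_we = 0.1326 × 11 = 1.458 in².
Directional factor: 1.0 + 0.5 sin^1.5(40°) = 1.258.
F_nw = 0.6 × 100 × 1.258 = 75.46 ksi.
R_n/Ω = (75.46 × 1.458) / 2.0 = 55.02 kips.

R_n/Ω ≈ 55 kips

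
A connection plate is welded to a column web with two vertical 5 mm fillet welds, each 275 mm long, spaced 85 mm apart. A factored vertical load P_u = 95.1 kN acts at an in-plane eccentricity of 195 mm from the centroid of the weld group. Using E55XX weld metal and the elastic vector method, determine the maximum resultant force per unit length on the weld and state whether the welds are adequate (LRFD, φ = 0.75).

E55XX → F_EXX = 550 MPa.
Total weld length L_w = 550 mm. Treat welds as unit-width lines.
Polar moment about centroid: J = 2[d³/12 + d(b/2)²] = 2[275³/12 + 275×42.5²] = 4460000 mm³.
Direct shear f_v = P/L_w = 95.1×10³ / 550 = 172.9 N/mm (vertical).
Torsion M = P·e = 95.1×10³ × 195 = 18544000 N·mm.
Critical point at (x, y) = (42.5, 137.5) from centroid. f_tx = M·y/J = 571.8 N/mm; f_ty = M·x/J = 176.7 N/mm.
Resultant f_max = √[f_tx² + (f_v + f_ty)²] = √[571.8² + (172.9 + 176.7)²] = 670.2 N/mm.
Capacity per unit length: φr_n = 0.75 × 0.6 × 550 × (0.707 × 5) = 874.9 N/mm.
670.2 ≤ 874.9 → adequate.

f_max ≈ 670 N/mm; adequate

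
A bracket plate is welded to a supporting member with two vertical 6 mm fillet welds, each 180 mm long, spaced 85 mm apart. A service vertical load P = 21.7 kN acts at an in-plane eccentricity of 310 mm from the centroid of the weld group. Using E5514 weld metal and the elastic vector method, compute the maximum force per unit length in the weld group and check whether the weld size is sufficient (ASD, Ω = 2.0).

f_max ≈ 442 N/mm; adequate

E55XX → F_EXX = 550 MPa.
Total weld length L_w = 360 mm. Treat welds as unit-width lines.
Polar moment about centroid: J = 2[d³/12 + d(b/2)²] = 2[180³/12 + 180×42.5²] = 1622000 mm³.
Direct shear f_v = P/L_w = 21.7×10³ / 360 = 60.28 N/mm (vertical).
Torsion M = P·e = 21.7×10³ × 310 = 6727000 N·mm.
Critical point at (x, y) = (42.5, 90) from centroid. f_tx = M·y/J = 373.2 N/mm; f_ty = M·x/J = 176.2 N/mm.
Resultant f_max = √[f_tx² + (f_v + f_ty)²] = √[373.2² + (60.28 + 176.2)²] = 441.8 N/mm.
Capacity per unit length: r_n/Ω = (1/2.0) × 0.6 × 550 × (0.707 × 6) = 699.9 N/mm.
441.8 ≤ 699.9 → adequate.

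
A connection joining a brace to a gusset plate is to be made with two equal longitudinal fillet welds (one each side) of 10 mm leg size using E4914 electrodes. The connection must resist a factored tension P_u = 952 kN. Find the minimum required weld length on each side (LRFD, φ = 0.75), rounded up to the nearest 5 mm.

E49XX → F_EXX = 490 MPa.
Throat t_e = 0.707 × 10 = 7.07 mm.
φr_n = 0.75 × 0.6 × 490 × 7.07 × 10⁻³ = 1.559 kN/mm.
L_req = P_u / φr_n = 952 / 1.559 = 610.7 mm total.
Per side: 610.7 / 2 = 305.3 mm.
Round up → use L = 310 mm on each side.

L = 310 mm on each side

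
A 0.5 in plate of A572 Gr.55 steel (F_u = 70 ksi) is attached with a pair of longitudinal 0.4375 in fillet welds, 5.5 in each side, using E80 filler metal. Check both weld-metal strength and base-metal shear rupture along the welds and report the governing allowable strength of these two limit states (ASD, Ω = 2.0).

E80XX → F_EXX = 80 ksi.
t_e = 0.707 × 0.4375 = 0.3093 in; L = 11 in.
Weld metal: R_n/Ω = (1/2.0) × 0.6 × 80 × 0.3093 × 11 = 81.66 kips.
Base metal (shear rupture): R_n/Ω = (1/2.0) × 0.6 × 70 × 0.5 × 11 = 115.5 kips.
Governing: weld metal.

R_n/Ω ≈ 81.7 kips (weld metal governs)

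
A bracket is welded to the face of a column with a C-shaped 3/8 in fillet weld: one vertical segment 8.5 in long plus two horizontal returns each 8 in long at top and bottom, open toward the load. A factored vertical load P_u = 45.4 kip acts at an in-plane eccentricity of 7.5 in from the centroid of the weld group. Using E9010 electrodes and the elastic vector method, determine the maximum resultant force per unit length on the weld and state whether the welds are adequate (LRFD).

E90XX → F_EXX = 90 ksi.
Total weld length L_w = 24.5 in. Treat welds as unit-width lines.
Centroid: x̄ = 2×8×4 / 24.5 = 2.612 in from the vertical weld.
Polar moment about centroid: J = I_x + I_y = [8.5³/12 + 2×8×4.25²] + [8.5×2.612² + 2(8³/12 + 8×1.388²)] = 514.3 in³.
Direct shear f_v = P/L_w = 45.4 / 24.5 = 1.853 kip/in (vertical).
Torsion M = P·e = 45.4 × 7.5 = 340.5 kip·in.
Critical point at (x, y) = (5.388, 4.25) from centroid. f_tx = M·y/J = 2.814 kip/in; f_ty = M·x/J = 3.567 kip/in.
Resultant f_max = √[f_tx² + (f_v + f_ty)²] = √[2.814² + (1.853 + 3.567)²] = 6.107 kip/in.
Capacity per unit length: φr_n = 0.75 × 0.6 × 90 × (0.707 × 0.375) = 10.74 kip/in.
6.107 ≤ 10.74 → adequate.

f_max ≈ 6.11 kip/in; adequate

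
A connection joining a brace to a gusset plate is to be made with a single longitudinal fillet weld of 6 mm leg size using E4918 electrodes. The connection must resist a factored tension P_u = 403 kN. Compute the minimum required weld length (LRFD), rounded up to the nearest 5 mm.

L = 435 mm

E49XX → F_EXX = 490 MPa.
Throat t_e = 0.707 × 6 = 4.242 mm.
φr_n = 0.75 × 0.6 × 490 × 4.242 × 10⁻³ = 0.9354 kN/mm.
L_req = P_u / φr_n = 403 / 0.9354 = 430.8 mm total.
Round up → use L = 435 mm.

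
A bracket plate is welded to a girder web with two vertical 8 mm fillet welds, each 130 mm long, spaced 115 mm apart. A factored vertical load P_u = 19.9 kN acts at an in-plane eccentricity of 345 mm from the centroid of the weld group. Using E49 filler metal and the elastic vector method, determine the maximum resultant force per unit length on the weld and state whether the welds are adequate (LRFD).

E49XX → F_EXX = 490 MPa.
Total weld length L_w = 260 mm. Treat welds as unit-width lines.
Polar moment about centroid: J = 2[d³/12 + d(b/2)²] = 2[130³/12 + 130×57.5²] = 1226000 mm³.
Direct shear f_v = P/L_w = 19.9×10³ / 260 = 76.54 N/mm (vertical).
Torsion M = P·e = 19.9×10³ × 345 = 6865500 N·mm.
Critical point at (x, y) = (57.5, 65) from centroid. f_tx = M·y/J = 364.1 N/mm; f_ty = M·x/J = 322.1 N/mm.
Resultant f_max = √[f_tx² + (f_v + f_ty)²] = √[364.1² + (76.54 + 322.1)²] = 539.8 N/mm.
Capacity per unit length: φr_n = 0.75 × 0.6 × 490 × (0.707 × 8) = 1247 N/mm.
539.8 ≤ 1247 → adequate.

f_max ≈ 540 N/mm; adequate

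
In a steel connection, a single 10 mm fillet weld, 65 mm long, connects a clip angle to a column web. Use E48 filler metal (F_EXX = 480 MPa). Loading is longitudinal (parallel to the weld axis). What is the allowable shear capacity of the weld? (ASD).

R_n/Ω ≈ 66.2 kN

Effective throat t_e = 0.707 × 10 = 7.07 mm.
Total length L = 65 mm; A_we = 7.07 × 65 = 459.5 mm².
F_nw = 0.6 F_EXX = 0.6 × 480 = 288 MPa.
R_n = 288 × 459.5 × 10⁻³ = 132.4 kN; R_n/Ω = 132.4/2.0 = 66.18 kN.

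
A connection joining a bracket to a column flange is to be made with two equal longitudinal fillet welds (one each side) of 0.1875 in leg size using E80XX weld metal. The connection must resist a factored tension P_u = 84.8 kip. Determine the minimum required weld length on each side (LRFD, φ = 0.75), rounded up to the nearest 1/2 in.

E80XX → F_EXX = 80 ksi.
Throat t_e = 0.707 × 0.1875 = 0.1326 in.
φr_n = 0.75 × 0.6 × 80 × 0.1326 = 4.772 kip/in.
L_req = P_u / φr_n = 84.8 / 4.772 = 17.77 in total.
Per side: 17.77 / 2 = 8.885 in.
Round up → use L = 9 in on each side.

L = 9 in on each side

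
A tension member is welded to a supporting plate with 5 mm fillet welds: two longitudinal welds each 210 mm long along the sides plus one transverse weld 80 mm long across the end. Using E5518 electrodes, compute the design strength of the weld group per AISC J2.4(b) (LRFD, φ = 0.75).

φR_n ≈ 437 kN

E55XX → F_EXX = 550 MPa.
t_e = 0.707 × 5 = 3.535 mm.
R_nwl = 0.6 × 550 × 3.535 × 420 × 10⁻³ = 490 kN (longitudinal, 2 welds).
R_nwt = 0.6 × 550 × 3.535 × 80 × 10⁻³ = 93.32 kN (transverse, base value).
(i) R_nwl + R_nwt = 583.3 kN; (ii) 0.85 R_nwl + 1.5 R_nwt = 556.4 kN.
R_n = max = 583.3 kN [governs: (i)]; φR_n = 437.5 kN.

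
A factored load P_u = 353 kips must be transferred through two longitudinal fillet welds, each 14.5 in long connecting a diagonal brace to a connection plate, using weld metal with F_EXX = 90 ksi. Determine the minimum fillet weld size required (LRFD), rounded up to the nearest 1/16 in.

w = 7/16 in

Total weld length L = 29 in.
Required throat t_e = P_u / (φ × 0.6 F_EXX × L) = 353 / (0.75 × 0.6 × 90 × 29) = 0.3006 in.
Required leg w = t_e / 0.707 = 0.4251 in → use 7/16 in.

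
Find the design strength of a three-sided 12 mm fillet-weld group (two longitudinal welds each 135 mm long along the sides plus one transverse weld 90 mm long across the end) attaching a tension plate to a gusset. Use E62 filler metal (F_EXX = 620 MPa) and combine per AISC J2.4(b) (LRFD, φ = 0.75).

φR_n ≈ 863 kN

t_e = 0.707 × 12 = 8.484 mm.
R_nwl = 0.6 × 620 × 8.484 × 270 × 10⁻³ = 852.1 kN (longitudinal, 2 welds).
R_nwt = 0.6 × 620 × 8.484 × 90 × 10⁻³ = 284 kN (transverse, base value).
(i) R_nwl + R_nwt = 1136 kN; (ii) 0.85 R_nwl + 1.5 R_nwt = 1150 kN.
R_n = max = 1150 kN [governs: (ii)]; φR_n = 862.8 kN.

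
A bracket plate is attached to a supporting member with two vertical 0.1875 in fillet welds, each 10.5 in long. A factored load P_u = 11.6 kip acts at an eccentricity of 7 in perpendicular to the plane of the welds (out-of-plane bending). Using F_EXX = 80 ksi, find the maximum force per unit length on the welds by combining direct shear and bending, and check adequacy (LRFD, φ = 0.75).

L_w = 2 × 10.5 = 21 in; section modulus (unit throat) S = 2 × L²/6 = 36.75 in².
Direct shear f_v = P/L_w = 11.6/21 = 0.5524 kip/in.
Moment M = P × e = 11.6 × 7 = 81.2 kip·in; bending f_b = M/S = 2.21 kip/in.
f_max = √(f_v² + f_b²) = √(0.5524² + 2.21²) = 2.278 kip/in.
φr_n = 0.75 × 0.6 × 80 × (0.707 × 0.1875) = 4.772 kip/in → adequate.

f_max ≈ 2.28 kip/in; adequate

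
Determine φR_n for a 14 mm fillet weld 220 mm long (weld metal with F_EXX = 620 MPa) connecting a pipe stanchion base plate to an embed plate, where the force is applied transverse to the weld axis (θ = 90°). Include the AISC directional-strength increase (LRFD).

t_e = 0.707 × 14 = 9.898 mm; A_we = 9.898 × 220 = 2178 mm².
Directional factor: 1.0 + 0.5 sin^1.5(90°) = 1.5.
F_nw = 0.6 × 620 × 1.5 = 558 MPa.
φR_n = 0.75 × 558 × 2178 × 10⁻³ = 911.3 kN.

φR_n ≈ 911 kN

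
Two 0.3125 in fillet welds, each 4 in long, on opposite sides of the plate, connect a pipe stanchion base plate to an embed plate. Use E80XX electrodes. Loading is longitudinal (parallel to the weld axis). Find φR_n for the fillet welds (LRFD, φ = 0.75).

φR_n ≈ 63.6 kips

E80XX → F_EXX = 80 ksi.
Effective throat t_e = 0.707 × 0.3125 = 0.2209 in.
Total length L = 8 in; A_we = 0.2209 × 8 = 1.767 in².
F_nw = 0.6 F_EXX = 0.6 × 80 = 48 ksi.
φR_n = 0.75 × 48 × 1.767 = 63.63 kips.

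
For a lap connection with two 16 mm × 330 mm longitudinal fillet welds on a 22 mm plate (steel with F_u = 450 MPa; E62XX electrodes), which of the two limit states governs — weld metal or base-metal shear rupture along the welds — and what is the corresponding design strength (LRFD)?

φR_n ≈ 2080 kN (weld metal governs)

E62XX → F_EXX = 620 MPa.
t_e = 0.707 × 16 = 11.31 mm; L = 660 mm.
Weld metal: φR_n = 0.75 × 0.6 × 620 × 11.31 × 660 × 10⁻³ = 2083 kN.
Base metal (shear rupture): φR_n = 0.75 × 0.6 × 450 × 22 × 660 × 10⁻³ = 2940 kN.
Governing: weld metal.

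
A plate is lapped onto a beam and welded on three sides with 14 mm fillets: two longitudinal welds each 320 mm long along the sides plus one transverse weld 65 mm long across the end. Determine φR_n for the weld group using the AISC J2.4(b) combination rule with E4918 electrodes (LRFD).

E49XX → F_EXX = 490 MPa.
t_e = 0.707 × 14 = 9.898 mm.
R_nwl = 0.6 × 490 × 9.898 × 640 × 10⁻³ = 1862 kN (longitudinal, 2 welds).
R_nwt = 0.6 × 490 × 9.898 × 65 × 10⁻³ = 189.2 kN (transverse, base value).
(i) R_nwl + R_nwt = 2052 kN; (ii) 0.85 R_nwl + 1.5 R_nwt = 1867 kN.
R_n = max = 2052 kN [governs: (i)]; φR_n = 1539 kN.

φR_n ≈ 1540 kN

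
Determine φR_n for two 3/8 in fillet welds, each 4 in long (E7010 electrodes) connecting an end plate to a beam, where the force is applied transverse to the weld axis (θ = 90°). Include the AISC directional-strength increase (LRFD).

E70XX → F_EXX = 70 ksi.
t_e = 0.707 × 0.375 = 0.2651 in; A_we = 0.2651 × 8 = 2.121 in².
Directional factor: 1.0 + 0.5 sin^1.5(90°) = 1.5.
F_nw = 0.6 × 70 × 1.5 = 63 ksi.
φR_n = 0.75 × 63 × 2.121 = 100.2 kips.

φR_n ≈ 100 kips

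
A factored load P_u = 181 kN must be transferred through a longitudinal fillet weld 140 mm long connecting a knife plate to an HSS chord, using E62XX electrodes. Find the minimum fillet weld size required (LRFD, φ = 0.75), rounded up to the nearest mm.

E62XX → F_EXX = 620 MPa.
Total weld length L = 140 mm.
Required throat t_e = P_u / (φ × 0.6 F_EXX × L) = 181 / (0.75 × 0.6 × 620 × 140 × 10⁻³) = 4.634 mm.
Required leg w = t_e / 0.707 = 6.554 mm → use 7 mm.

w = 7 mm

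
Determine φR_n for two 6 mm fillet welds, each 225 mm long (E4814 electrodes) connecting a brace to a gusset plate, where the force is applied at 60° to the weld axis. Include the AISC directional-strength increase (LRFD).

E48XX → F_EXX = 480 MPa.
t_e = 0.707 × 6 = 4.242 mm; A_we = 4.242 × 450 = 1909 mm².
Directional factor: 1.0 + 0.5 sin^1.5(60°) = 1.403.
F_nw = 0.6 × 480 × 1.403 = 404.1 MPa.
φR_n = 0.75 × 404.1 × 1909 × 10⁻³ = 578.5 kN.

φR_n ≈ 578 kN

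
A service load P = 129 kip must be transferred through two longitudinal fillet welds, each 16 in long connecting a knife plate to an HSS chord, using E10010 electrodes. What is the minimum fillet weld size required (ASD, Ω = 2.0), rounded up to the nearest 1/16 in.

w = 1/4 in

E100XX → F_EXX = 100 ksi.
Total weld length L = 32 in.
Required throat t_e = P × Ω / (0.6 F_EXX × L) = 129 × 2.0 / (0.6 × 100 × 32) = 0.1344 in.
Required leg w = t_e / 0.707 = 0.1901 in → use 1/4 in.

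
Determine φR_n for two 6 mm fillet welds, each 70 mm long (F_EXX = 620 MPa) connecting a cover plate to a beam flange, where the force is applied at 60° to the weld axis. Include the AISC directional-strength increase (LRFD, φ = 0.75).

t_e = 0.707 × 6 = 4.242 mm; A_we = 4.242 × 140 = 593.9 mm².
Directional factor: 1.0 + 0.5 sin^1.5(60°) = 1.403.
F_nw = 0.6 × 620 × 1.403 = 521.9 MPa.
φR_n = 0.75 × 521.9 × 593.9 × 10⁻³ = 232.5 kN.

φR_n ≈ 232 kN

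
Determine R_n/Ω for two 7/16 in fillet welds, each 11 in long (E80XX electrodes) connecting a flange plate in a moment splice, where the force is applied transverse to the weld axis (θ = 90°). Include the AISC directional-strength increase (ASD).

E80XX → F_EXX = 80 ksi.
t_e = 0.707 × 0.4375 = 0.3093 in; A_we = 0.3093 × 22 = 6.805 in².
Directional factor: 1.0 + 0.5 sin^1.5(90°) = 1.5.
F_nw = 0.6 × 80 × 1.5 = 72 ksi.
R_n/Ω = (72 × 6.805) / 2.0 = 245 kips.

R_n/Ω ≈ 245 kips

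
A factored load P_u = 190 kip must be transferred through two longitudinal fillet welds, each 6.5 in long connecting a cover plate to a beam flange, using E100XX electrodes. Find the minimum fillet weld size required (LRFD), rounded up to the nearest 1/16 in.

w = 1/2 in

E100XX → F_EXX = 100 ksi.
Total weld length L = 13 in.
Required throat t_e = P_u / (φ × 0.6 F_EXX × L) = 190 / (0.75 × 0.6 × 100 × 13) = 0.3248 in.
Required leg w = t_e / 0.707 = 0.4594 in → use 1/2 in.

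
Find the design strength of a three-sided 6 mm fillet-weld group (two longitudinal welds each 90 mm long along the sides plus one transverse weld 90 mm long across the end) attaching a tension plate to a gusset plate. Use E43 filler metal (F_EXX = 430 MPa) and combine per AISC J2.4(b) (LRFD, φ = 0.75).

t_e = 0.707 × 6 = 4.242 mm.
R_nwl = 0.6 × 430 × 4.242 × 180 × 10⁻³ = 197 kN (longitudinal, 2 welds).
R_nwt = 0.6 × 430 × 4.242 × 90 × 10⁻³ = 98.5 kN (transverse, base value).
(i) R_nwl + R_nwt = 295.5 kN; (ii) 0.85 R_nwl + 1.5 R_nwt = 315.2 kN.
R_n = max = 315.2 kN [governs: (ii)]; φR_n = 236.4 kN.

φR_n ≈ 236 kN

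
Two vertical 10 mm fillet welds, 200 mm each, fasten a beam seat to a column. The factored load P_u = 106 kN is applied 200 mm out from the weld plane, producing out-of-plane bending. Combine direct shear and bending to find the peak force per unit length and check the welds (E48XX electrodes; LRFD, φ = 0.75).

E48XX → F_EXX = 480 MPa.
L_w = 2 × 200 = 400 mm; section modulus (unit throat) S = 2 × L²/6 = 13330 mm².
Direct shear f_v = P/L_w = 106×10³/400 = 265 N/mm.
Moment M = P × e = 106×10³ × 200 = 21200000 N·mm; bending f_b = M/S = 1590 N/mm.
f_max = √(f_v² + f_b²) = √(265² + 1590²) = 1612 N/mm.
φr_n = 0.75 × 0.6 × 480 × (0.707 × 10) = 1527 N/mm → NOT adequate.

f_max ≈ 1610 N/mm; NOT adequate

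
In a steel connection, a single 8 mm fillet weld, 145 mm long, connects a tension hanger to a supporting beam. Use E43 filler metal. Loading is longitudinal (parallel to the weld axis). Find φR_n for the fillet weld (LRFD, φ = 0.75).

E43XX → F_EXX = 430 MPa.
Effective throat t_e = 0.707 × 8 = 5.656 mm.
Total length L = 145 mm; A_we = 5.656 × 145 = 820.1 mm².
F_nw = 0.6 F_EXX = 0.6 × 430 = 258 MPa.
φR_n = 0.75 × 258 × 820.1 × 10⁻³ = 158.7 kN.

φR_n ≈ 159 kN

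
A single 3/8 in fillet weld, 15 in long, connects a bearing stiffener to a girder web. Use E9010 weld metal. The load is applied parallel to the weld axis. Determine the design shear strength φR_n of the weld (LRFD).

E90XX → F_EXX = 90 ksi.
Effective throat t_e = 0.707 × 0.375 = 0.2651 in.
Total length L = 15 in; A_we = 0.2651 × 15 = 3.977 in².
F_nw = 0.6 F_EXX = 0.6 × 90 = 54 ksi.
φR_n = 0.75 × 54 × 3.977 = 161.1 kip.

φR_n ≈ 161 kip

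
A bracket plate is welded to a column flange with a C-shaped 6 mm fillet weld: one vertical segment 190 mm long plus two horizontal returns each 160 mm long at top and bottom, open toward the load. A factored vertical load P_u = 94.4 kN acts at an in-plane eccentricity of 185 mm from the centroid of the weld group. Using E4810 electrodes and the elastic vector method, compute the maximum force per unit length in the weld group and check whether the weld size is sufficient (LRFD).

f_max ≈ 668 N/mm; adequate

E48XX → F_EXX = 480 MPa.
Total weld length L_w = 510 mm. Treat welds as unit-width lines.
Centroid: x̄ = 2×160×80 / 510 = 50.2 mm from the vertical weld.
Polar moment about centroid: J = I_x + I_y = [190³/12 + 2×160×95²] + [190×50.2² + 2(160³/12 + 160×29.8²)] = 4905000 mm³.
Direct shear f_v = P/L_w = 94.4×10³ / 510 = 185.1 N/mm (vertical).
Torsion M = P·e = 94.4×10³ × 185 = 17464000 N·mm.
Critical point at (x, y) = (109.8, 95) from centroid. f_tx = M·y/J = 338.2 N/mm; f_ty = M·x/J = 390.9 N/mm.
Resultant f_max = √[f_tx² + (f_v + f_ty)²] = √[338.2² + (185.1 + 390.9)²] = 668 N/mm.
Capacity per unit length: φr_n = 0.75 × 0.6 × 480 × (0.707 × 6) = 916.3 N/mm.
668 ≤ 916.3 → adequate.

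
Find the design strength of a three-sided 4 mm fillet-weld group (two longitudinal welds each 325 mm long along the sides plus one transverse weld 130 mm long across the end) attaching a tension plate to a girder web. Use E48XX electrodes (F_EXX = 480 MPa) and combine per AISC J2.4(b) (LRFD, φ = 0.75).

φR_n ≈ 476 kN

t_e = 0.707 × 4 = 2.828 mm.
R_nwl = 0.6 × 480 × 2.828 × 650 × 10⁻³ = 529.4 kN (longitudinal, 2 welds).
R_nwt = 0.6 × 480 × 2.828 × 130 × 10⁻³ = 105.9 kN (transverse, base value).
(i) R_nwl + R_nwt = 635.3 kN; (ii) 0.85 R_nwl + 1.5 R_nwt = 608.8 kN.
R_n = max = 635.3 kN [governs: (i)]; φR_n = 476.5 kN.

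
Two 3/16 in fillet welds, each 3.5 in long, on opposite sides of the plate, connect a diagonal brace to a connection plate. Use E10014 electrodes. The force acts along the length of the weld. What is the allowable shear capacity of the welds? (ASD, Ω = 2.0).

R_n/Ω ≈ 27.8 kips

E100XX → F_EXX = 100 ksi.
Effective throat t_e = 0.707 × 0.1875 = 0.1326 in.
Total length L = 7 in; A_we = 0.1326 × 7 = 0.9279 in².
F_nw = 0.6 F_EXX = 0.6 × 100 = 60 ksi.
R_n = 60 × 0.9279 = 55.68 kips; R_n/Ω = 55.68/2.0 = 27.84 kips.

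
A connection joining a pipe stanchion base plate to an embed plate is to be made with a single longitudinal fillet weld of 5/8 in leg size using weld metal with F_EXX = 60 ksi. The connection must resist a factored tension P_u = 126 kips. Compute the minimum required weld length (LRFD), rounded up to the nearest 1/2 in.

L = 11 in

Throat t_e = 0.707 × 0.625 = 0.4419 in.
φr_n = 0.75 × 0.6 × 60 × 0.4419 = 11.93 kips/in.
L_req = P_u / φr_n = 126 / 11.93 = 10.56 in total.
Round up → use L = 11 in.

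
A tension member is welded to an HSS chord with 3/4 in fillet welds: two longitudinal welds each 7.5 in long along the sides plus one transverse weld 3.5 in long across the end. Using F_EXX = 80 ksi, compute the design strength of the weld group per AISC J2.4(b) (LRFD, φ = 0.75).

t_e = 0.707 × 0.75 = 0.5302 in.
R_nwl = 0.6 × 80 × 0.5302 × 15 = 381.8 kip (longitudinal, 2 welds).
R_nwt = 0.6 × 80 × 0.5302 × 3.5 = 89.08 kip (transverse, base value).
(i) R_nwl + R_nwt = 470.9 kip; (ii) 0.85 R_nwl + 1.5 R_nwt = 458.1 kip.
R_n = max = 470.9 kip [governs: (i)]; φR_n = 353.1 kip.

φR_n ≈ 353 kip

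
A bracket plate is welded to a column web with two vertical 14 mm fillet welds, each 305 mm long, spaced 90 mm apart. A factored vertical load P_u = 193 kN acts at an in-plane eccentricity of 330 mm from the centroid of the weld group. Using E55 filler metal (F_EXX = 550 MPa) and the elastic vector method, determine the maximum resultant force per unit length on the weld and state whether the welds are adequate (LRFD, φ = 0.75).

Total weld length L_w = 610 mm. Treat welds as unit-width lines.
Polar moment about centroid: J = 2[d³/12 + d(b/2)²] = 2[305³/12 + 305×45²] = 5964000 mm³.
Direct shear f_v = P/L_w = 193×10³ / 610 = 316.4 N/mm (vertical).
Torsion M = P·e = 193×10³ × 330 = 63690000 N·mm.
Critical point at (x, y) = (45, 152.5) from centroid. f_tx = M·y/J = 1629 N/mm; f_ty = M·x/J = 480.6 N/mm.
Resultant f_max = √[f_tx² + (f_v + f_ty)²] = √[1629² + (316.4 + 480.6)²] = 1813 N/mm.
Capacity per unit length: φr_n = 0.75 × 0.6 × 550 × (0.707 × 14) = 2450 N/mm.
1813 ≤ 2450 → adequate.

f_max ≈ 1810 N/mm; adequate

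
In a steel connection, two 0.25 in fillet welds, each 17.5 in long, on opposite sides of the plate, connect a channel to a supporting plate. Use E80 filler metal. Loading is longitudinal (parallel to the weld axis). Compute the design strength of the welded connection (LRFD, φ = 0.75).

E80XX → F_EXX = 80 ksi.
Effective throat t_e = 0.707 × 0.25 = 0.1767 in.
Total length L = 35 in; A_we = 0.1767 × 35 = 6.186 in².
F_nw = 0.6 F_EXX = 0.6 × 80 = 48 ksi.
φR_n = 0.75 × 48 × 6.186 = 222.7 kip.

φR_n ≈ 223 kip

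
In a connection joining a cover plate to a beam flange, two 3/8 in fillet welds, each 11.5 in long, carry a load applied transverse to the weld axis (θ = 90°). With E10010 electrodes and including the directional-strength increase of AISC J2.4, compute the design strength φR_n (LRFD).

φR_n ≈ 412 kip

E100XX → F_EXX = 100 ksi.
t_e = 0.707 × 0.375 = 0.2651 in; A_we = 0.2651 × 23 = 6.098 in².
Directional factor: 1.0 + 0.5 sin^1.5(90°) = 1.5.
F_nw = 0.6 × 100 × 1.5 = 90 ksi.
φR_n = 0.75 × 90 × 6.098 = 411.6 kip.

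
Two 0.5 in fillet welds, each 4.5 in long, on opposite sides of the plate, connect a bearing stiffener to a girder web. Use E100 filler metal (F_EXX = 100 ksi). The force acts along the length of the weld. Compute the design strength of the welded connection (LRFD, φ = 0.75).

Effective throat t_e = 0.707 × 0.5 = 0.3535 in.
Total length L = 9 in; A_we = 0.3535 × 9 = 3.181 in².
F_nw = 0.6 F_EXX = 0.6 × 100 = 60 ksi.
φR_n = 0.75 × 60 × 3.181 = 143.2 kips.

φR_n ≈ 143 kips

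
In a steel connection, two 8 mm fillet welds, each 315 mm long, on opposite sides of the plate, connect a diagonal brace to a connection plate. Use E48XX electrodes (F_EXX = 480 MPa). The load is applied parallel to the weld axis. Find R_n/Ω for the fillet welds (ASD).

R_n/Ω ≈ 513 kN

Effective throat t_e = 0.707 × 8 = 5.656 mm.
Total length L = 630 mm; A_we = 5.656 × 630 = 3563 mm².
F_nw = 0.6 F_EXX = 0.6 × 480 = 288 MPa.
R_n = 288 × 3563 × 10⁻³ = 1026 kN; R_n/Ω = 1026/2.0 = 513.1 kN.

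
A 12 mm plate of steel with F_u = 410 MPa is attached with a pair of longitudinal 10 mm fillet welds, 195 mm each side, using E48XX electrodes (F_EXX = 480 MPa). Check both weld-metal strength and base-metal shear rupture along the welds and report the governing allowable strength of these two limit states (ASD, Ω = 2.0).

t_e = 0.707 × 10 = 7.07 mm; L = 390 mm.
Weld metal: R_n/Ω = (1/2.0) × 0.6 × 480 × 7.07 × 390 × 10⁻³ = 397.1 kN.
Base metal (shear rupture): R_n/Ω = (1/2.0) × 0.6 × 410 × 12 × 390 × 10⁻³ = 575.6 kN.
Governing: weld metal.

R_n/Ω ≈ 397 kN (weld metal governs)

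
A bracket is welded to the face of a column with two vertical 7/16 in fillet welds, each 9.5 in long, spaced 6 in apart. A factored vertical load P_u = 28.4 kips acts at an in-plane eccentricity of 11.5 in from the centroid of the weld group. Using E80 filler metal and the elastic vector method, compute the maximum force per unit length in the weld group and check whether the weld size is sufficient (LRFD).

f_max ≈ 6.76 kip/in; adequate

E80XX → F_EXX = 80 ksi.
Total weld length L_w = 19 in. Treat welds as unit-width lines.
Polar moment about centroid: J = 2[d³/12 + d(b/2)²] = 2[9.5³/12 + 9.5×3²] = 313.9 in³.
Direct shear f_v = P/L_w = 28.4 / 19 = 1.495 kip/in (vertical).
Torsion M = P·e = 28.4 × 11.5 = 326.6 kip·in.
Critical point at (x, y) = (3, 4.75) from centroid. f_tx = M·y/J = 4.942 kip/in; f_ty = M·x/J = 3.121 kip/in.
Resultant f_max = √[f_tx² + (f_v + f_ty)²] = √[4.942² + (1.495 + 3.121)²] = 6.763 kip/in.
Capacity per unit length: φr_n = 0.75 × 0.6 × 80 × (0.707 × 0.4375) = 11.14 kip/in.
6.763 ≤ 11.14 → adequate.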